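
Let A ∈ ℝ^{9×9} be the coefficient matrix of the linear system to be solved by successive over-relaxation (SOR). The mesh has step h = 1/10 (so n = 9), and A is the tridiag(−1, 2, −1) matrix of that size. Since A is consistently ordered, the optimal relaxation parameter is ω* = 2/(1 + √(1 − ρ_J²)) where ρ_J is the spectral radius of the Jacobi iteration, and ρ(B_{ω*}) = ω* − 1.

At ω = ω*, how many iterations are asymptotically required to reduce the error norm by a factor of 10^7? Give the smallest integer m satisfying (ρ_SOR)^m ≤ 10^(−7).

½·tridiag(1,0,1) at n=9: λ_k = cos(kπ/10); max |λ| at k=1 ⇒ ρ_J = cos(π/10) ≈ 0.9510565.
√(1 − cos²(π/10)) = sin(π/10) ≈ 0.3090170.
ω* = 2/(1+0.3090170) = 1.5278640
Hence ρ(B_{ω*}) = 1.5278640 − 1 = 0.5278640.
ρ_SOR^m ≤ 10^(−7) ⇔ m ≥ 7·ln10/(−ln 0.5278640) = 16.1181/0.638917 = 25.227; m = ⌈25.227⌉ = 26.

m = 26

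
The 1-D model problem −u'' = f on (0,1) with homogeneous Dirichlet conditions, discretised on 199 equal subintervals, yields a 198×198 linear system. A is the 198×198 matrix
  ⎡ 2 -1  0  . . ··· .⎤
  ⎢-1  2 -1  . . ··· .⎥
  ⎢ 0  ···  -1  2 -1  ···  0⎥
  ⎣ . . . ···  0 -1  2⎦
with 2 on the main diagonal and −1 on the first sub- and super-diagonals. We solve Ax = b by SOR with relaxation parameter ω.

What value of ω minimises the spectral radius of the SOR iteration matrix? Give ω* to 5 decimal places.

ρ_J = max_k |cos(kπ/199)| = cos(π/199) = 0.99988
√(1−ρ_J²) = |sin(π/199)| = 0.015786
[ω*] 2 ÷ (1 + 0.015786) = 2 ÷ 1.015786 = 1.96892.
ρ(B_{ω*}) = ω*−1 = 0.96892

ω* = 1.96892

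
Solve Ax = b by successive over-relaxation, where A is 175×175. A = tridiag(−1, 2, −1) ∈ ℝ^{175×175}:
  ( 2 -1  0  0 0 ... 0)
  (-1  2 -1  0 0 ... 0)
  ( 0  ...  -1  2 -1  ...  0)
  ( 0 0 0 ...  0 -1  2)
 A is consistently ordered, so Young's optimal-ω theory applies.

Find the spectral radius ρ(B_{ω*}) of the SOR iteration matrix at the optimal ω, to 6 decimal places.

ρ_SOR = 0.964928

B_J for the 175×175 system has eigenvalues cos(kπ/176); ρ_J = cos(π/176) = 0.999841.
√(1−ρ_J²) = |sin(π/176)| = 0.0178490
So ω* = 2/1.0178490 = 1.964928 (Young).
ρ_SOR = ω* − 1 = 1.964928 − 1 = 0.964928.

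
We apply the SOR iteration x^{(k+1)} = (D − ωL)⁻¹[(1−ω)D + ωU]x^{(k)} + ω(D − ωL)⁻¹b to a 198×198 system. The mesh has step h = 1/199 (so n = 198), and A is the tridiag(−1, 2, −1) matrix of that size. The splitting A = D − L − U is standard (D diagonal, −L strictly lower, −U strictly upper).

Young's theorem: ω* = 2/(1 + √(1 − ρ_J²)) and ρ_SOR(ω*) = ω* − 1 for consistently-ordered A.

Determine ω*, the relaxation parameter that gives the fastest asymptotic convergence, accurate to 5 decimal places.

With n=198, ρ(Jacobi) = cos(π/199) = 0.99988.
√(1 − cos²(π/199)) = sin(π/199) ≈ 0.015786.
So ω* = 2/1.015786 = 1.96892 (Young).
[ρ_SOR] ω* − 1 = 0.96892.

ω* = 1.96892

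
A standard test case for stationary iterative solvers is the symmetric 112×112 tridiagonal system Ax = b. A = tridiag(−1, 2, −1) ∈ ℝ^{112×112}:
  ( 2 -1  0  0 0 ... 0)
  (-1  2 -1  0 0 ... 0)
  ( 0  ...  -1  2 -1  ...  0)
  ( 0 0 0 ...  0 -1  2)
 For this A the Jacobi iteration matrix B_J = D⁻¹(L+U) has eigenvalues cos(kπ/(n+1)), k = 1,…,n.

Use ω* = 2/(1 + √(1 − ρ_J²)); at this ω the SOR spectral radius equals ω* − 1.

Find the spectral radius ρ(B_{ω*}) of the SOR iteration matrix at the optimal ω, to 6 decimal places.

½·tridiag(1,0,1) at n=112: λ_k = cos(kπ/113); max |λ| at k=1 ⇒ ρ_J = cos(π/113) ≈ 0.999614.
1 − cos²(π/113) = sin²(π/113) ⇒ √(1−ρ_J²) = sin(π/113) = 0.0277981.
ω* = 2/(1 + 0.0277981) = 2/1.0277981 = 1.945907.
[ρ_SOR] ω* − 1 = 0.945907.

ρ_SOR = 0.945907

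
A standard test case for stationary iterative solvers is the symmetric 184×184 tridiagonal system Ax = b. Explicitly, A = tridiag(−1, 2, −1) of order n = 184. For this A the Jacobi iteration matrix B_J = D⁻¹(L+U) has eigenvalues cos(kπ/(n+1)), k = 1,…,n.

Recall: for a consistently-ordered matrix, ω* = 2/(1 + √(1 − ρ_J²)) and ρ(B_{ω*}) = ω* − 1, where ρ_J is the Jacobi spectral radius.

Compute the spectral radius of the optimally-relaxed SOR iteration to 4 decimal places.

ρ_J = max_k |cos(kπ/185)| = cos(π/185) = 0.9999
√(1−ρ_J²) = |sin(π/185)| = 0.01698
ω* = 2/(1 + 0.01698) = 2/1.01698 = 1.9666.
At ω = 1.9666 every |λ(B_ω)| = ω−1, so ρ_SOR = 0.9666.

ρ_SOR = 0.9666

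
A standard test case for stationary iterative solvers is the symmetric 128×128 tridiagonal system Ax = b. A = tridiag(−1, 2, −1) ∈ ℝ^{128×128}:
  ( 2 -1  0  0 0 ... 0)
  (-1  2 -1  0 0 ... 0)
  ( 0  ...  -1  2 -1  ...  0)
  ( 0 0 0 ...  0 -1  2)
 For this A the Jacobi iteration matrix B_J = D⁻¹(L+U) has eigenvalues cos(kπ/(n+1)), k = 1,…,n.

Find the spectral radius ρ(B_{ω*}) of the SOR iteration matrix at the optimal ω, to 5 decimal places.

With n=128, ρ(Jacobi) = cos(π/129) = 0.99970.
1 − cos²(π/129) = sin²(π/129) ⇒ √(1−ρ_J²) = sin(π/129) = 0.024351.
Young: ω* = 2/(1+√(1−ρ_J²)) = 2/(1+0.024351) = 2/1.024351 = 1.95246.
[ρ_SOR] ω* − 1 = 0.95246.

ρ_SOR = 0.95246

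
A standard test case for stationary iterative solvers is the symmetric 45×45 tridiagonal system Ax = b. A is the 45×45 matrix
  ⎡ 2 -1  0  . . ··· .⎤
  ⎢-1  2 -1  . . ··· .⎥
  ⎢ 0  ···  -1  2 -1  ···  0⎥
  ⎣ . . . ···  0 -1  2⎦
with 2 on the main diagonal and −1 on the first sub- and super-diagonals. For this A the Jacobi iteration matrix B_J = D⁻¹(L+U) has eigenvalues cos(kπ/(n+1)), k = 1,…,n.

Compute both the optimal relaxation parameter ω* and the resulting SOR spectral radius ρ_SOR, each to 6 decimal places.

[ρ_J] n=45: ρ(B_J) = cos(π/(n+1)) = cos(π/46) = 0.997669.
1 − cos²(π/46) = sin²(π/46) ⇒ √(1−ρ_J²) = sin(π/46) = 0.0682424.
Then 2/(1+√(1−ρ_J²)) = 2/(1+0.0682424); ω* = 2/1.0682424 = 1.872234.
[ρ_SOR] ω* − 1 = 0.872234.

ω* = 1.872234, ρ_SOR = 0.872234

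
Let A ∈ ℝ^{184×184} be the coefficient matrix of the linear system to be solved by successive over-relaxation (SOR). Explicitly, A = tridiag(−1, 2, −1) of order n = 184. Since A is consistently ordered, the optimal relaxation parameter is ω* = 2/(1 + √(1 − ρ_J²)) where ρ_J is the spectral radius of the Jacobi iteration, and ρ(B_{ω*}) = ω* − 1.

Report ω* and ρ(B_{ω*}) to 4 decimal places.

n=184: λ(B_J) = 1 − λ(A)/2 = cos(kπ/185); k=1 gives ρ_J = 0.9999.
root = sin(π/185) = 0.01698  (since 1−cos² = sin²).
[ω*] 2 ÷ (1 + 0.01698) = 2 ÷ 1.01698 = 1.9666.
ρ_SOR = ω* − 1 ≈ 0.9666.

ω* = 1.9666, ρ_SOR = 0.9666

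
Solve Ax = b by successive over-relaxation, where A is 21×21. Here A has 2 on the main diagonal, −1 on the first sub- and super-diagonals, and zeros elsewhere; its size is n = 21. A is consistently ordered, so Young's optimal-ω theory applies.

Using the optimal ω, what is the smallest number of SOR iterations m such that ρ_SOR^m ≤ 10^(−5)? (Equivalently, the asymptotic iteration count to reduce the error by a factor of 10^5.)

With n=21, ρ(Jacobi) = cos(π/22) = 0.9898214.
√(1 − cos²(π/22)) = sin(π/22) ≈ 0.1423148.
ω* = 2/(1+0.1423148) = 1.7508309
ρ(B_{ω*}) = ω*−1 = 0.7508309
m ≥ 5·ln10 / (−ln 0.7508309) = 40.174; smallest integer m = 41.

m = 41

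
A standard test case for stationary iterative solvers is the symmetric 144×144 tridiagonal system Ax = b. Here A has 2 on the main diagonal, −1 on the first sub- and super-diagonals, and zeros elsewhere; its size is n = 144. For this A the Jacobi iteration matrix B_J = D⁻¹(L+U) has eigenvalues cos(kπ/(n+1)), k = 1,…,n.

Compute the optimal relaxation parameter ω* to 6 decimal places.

½·tridiag(1,0,1) at n=144: λ_k = cos(kπ/145); max |λ| at k=1 ⇒ ρ_J = cos(π/145) ≈ 0.999765.
1 − cos²(π/145) = sin²(π/145) ⇒ √(1−ρ_J²) = sin(π/145) = 0.0216645.
ω* = 2 / (1 + 0.0216645) = 2 / 1.0216645 ≈ 1.957590.
Hence ρ(B_{ω*}) = 1.957590 − 1 = 0.957590.

ω* = 1.957590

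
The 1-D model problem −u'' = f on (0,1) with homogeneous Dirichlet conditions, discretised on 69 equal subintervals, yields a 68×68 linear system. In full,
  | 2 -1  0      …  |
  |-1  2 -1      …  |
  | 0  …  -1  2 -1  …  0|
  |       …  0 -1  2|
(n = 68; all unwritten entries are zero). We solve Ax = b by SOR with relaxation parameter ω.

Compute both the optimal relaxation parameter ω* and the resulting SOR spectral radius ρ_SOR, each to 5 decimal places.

With n=68, ρ(Jacobi) = cos(π/69) = 0.99896.
1 − cos²(π/69) = sin²(π/69) ⇒ √(1−ρ_J²) = sin(π/69) = 0.045515.
[ω*] 2 ÷ (1 + 0.045515) = 2 ÷ 1.045515 = 1.91293.
At ω = 1.91293 every |λ(B_ω)| = ω−1, so ρ_SOR = 0.91293.

ω* = 1.91293, ρ_SOR = 0.91293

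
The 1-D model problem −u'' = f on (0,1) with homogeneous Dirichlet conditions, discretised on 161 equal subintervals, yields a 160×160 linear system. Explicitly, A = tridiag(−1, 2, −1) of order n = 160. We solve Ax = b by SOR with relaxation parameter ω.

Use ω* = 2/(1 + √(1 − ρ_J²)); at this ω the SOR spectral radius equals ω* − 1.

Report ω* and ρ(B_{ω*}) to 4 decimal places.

ρ_J = max_k |cos(kπ/161)| = cos(π/161) = 0.9998
√(1 − cos²(π/161)) = sin(π/161) ≈ 0.01951.
ω* = 2/(1+0.01951) = 1.9617
At ω = 1.9617 every |λ(B_ω)| = ω−1, so ρ_SOR = 0.9617.

ω* = 1.9617, ρ_SOR = 0.9617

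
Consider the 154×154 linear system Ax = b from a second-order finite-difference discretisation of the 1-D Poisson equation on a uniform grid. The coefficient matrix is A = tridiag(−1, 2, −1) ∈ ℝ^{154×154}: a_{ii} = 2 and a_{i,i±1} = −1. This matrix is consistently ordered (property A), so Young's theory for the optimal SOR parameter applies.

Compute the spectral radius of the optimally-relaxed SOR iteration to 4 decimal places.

ρ_SOR = 0.9603

[ρ_J] n=154: ρ(B_J) = cos(π/(n+1)) = cos(π/155) = 0.9998.
√(1 − cos²(π/155)) = sin(π/155) ≈ 0.02027.
So ω* = 2/1.02027 = 1.9603 (Young).
At ω = 1.9603 every |λ(B_ω)| = ω−1, so ρ_SOR = 0.9603.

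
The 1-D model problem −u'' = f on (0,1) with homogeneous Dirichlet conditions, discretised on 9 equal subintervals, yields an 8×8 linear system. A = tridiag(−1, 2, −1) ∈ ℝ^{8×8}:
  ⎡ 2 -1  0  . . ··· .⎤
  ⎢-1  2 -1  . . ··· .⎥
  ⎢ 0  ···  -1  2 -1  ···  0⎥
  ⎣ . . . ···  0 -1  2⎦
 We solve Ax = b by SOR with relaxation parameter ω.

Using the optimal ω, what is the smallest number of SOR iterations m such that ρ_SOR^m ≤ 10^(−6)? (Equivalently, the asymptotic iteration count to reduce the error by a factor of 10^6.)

m = 20

n=8: λ(B_J) = 1 − λ(A)/2 = cos(kπ/9); k=1 gives ρ_J = 0.9396926.
√(1−ρ_J²) = |sin(π/9)| = 0.3420201
ω* = 2/(1+0.3420201) = 1.4902906
ρ_SOR = ω* − 1 = 1.4902906 − 1 = 0.4902906.
6·ln10 = 13.8155; −ln(0.4902906) = 0.712757; m = ⌈13.8155/0.712757⌉ = ⌈19.383⌉ = 20.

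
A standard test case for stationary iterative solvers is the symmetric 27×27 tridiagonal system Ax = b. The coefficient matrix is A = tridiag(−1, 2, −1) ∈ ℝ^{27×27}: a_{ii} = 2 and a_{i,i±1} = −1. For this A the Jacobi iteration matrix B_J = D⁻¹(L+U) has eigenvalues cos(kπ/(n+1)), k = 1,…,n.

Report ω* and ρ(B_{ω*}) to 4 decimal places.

ω* = 1.7986, ρ_SOR = 0.7986

n=27: λ(B_J) = 1 − λ(A)/2 = cos(kπ/28); k=1 gives ρ_J = 0.9937.
1 − cos²(π/28) = sin²(π/28) ⇒ √(1−ρ_J²) = sin(π/28) = 0.11196.
Then 2/(1+√(1−ρ_J²)) = 2/(1+0.11196); ω* = 2/1.11196 = 1.7986.
and ρ(B_{ω*}) = 1.7986 − 1 = 0.7986.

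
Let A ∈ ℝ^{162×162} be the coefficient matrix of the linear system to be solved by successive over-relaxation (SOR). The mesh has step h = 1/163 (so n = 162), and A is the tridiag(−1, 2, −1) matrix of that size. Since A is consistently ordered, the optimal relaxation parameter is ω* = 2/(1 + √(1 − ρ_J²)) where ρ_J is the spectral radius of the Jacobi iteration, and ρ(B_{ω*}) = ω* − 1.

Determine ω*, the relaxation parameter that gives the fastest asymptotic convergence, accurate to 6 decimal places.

ω* = 1.962184

½·tridiag(1,0,1) at n=162: λ_k = cos(kπ/163); max |λ| at k=1 ⇒ ρ_J = cos(π/163) ≈ 0.999814.
1 − cos²(π/163) = sin²(π/163) ⇒ √(1−ρ_J²) = sin(π/163) = 0.0192724.
ω* = 2 / (1 + 0.0192724) = 2 / 1.0192724 ≈ 1.962184.
and ρ(B_{ω*}) = 1.962184 − 1 = 0.962184.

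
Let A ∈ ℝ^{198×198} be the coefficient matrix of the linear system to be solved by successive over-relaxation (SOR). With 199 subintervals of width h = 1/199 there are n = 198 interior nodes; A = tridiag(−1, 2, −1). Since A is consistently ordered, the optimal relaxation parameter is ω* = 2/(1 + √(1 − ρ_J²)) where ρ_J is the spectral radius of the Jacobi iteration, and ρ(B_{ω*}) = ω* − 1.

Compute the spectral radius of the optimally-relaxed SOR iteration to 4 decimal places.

With n=198, ρ(Jacobi) = cos(π/199) = 0.9999.
√(1 − cos²(π/199)) = sin(π/199) ≈ 0.01579.
ω* = 2/(1+0.01579) = 1.9689
At ω = 1.9689 every |λ(B_ω)| = ω−1, so ρ_SOR = 0.9689.

ρ_SOR = 0.9689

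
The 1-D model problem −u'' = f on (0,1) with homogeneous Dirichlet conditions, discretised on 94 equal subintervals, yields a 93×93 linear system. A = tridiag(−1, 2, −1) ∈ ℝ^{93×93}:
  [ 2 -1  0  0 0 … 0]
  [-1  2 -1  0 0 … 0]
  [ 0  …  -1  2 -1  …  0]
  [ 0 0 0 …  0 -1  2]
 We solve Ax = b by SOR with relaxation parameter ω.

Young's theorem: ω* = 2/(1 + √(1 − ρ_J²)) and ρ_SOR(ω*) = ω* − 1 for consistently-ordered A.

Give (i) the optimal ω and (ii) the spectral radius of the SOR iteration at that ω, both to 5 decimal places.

With n=93, ρ(Jacobi) = cos(π/94) = 0.99944.
√(1 − cos²(π/94)) = sin(π/94) ≈ 0.033415.
[ω*] 2 ÷ (1 + 0.033415) = 2 ÷ 1.033415 = 1.93533.
ρ(B_{ω*}) = ω*−1 = 0.93533

ω* = 1.93533, ρ_SOR = 0.93533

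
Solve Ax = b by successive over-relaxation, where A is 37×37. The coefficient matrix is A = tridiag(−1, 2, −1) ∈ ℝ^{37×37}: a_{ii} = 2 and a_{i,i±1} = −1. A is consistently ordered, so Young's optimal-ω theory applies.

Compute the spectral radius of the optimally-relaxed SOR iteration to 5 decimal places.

B_J for the 37×37 system has eigenvalues cos(kπ/38); ρ_J = cos(π/38) = 0.99658.
√(1 − cos²(π/38)) = sin(π/38) ≈ 0.082579.
So ω* = 2/1.082579 = 1.84744 (Young).
and ρ(B_{ω*}) = 1.84744 − 1 = 0.84744.

ρ_SOR = 0.84744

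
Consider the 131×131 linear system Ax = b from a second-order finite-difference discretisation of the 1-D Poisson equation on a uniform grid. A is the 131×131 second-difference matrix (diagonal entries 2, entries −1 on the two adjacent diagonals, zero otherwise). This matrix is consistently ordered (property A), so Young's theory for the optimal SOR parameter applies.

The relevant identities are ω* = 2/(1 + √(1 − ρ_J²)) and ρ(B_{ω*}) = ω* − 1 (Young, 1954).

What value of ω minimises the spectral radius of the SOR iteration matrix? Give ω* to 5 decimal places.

B_J for the 131×131 system has eigenvalues cos(kπ/132); ρ_J = cos(π/132) = 0.99972.
√(1 − cos²(π/132)) = sin(π/132) ≈ 0.023798.
Then 2/(1+√(1−ρ_J²)) = 2/(1+0.023798); ω* = 2/1.023798 = 1.95351.
[ρ_SOR] ω* − 1 = 0.95351.

ω* = 1.95351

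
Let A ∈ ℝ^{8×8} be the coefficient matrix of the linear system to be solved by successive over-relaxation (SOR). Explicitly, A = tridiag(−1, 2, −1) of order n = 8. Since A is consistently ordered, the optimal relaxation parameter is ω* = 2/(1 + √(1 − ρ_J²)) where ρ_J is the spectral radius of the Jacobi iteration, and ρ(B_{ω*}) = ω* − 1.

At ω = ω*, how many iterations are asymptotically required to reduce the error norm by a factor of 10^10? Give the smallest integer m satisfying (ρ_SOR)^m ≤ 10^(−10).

m = 33

½·tridiag(1,0,1) at n=8: λ_k = cos(kπ/9); max |λ| at k=1 ⇒ ρ_J = cos(π/9) ≈ 0.9396926.
root = sin(π/9) = 0.3420201  (since 1−cos² = sin²).
[ω*] 2 ÷ (1 + 0.3420201) = 2 ÷ 1.3420201 = 1.4902906.
At ω = 1.4902906 every |λ(B_ω)| = ω−1, so ρ_SOR = 0.4902906.
Need (0.4902906)^m ≤ 10^(−10): m ≥ 10·ln10/|ln 0.4902906| = 23.0259/0.712757 = 32.305 ⇒ m = 33.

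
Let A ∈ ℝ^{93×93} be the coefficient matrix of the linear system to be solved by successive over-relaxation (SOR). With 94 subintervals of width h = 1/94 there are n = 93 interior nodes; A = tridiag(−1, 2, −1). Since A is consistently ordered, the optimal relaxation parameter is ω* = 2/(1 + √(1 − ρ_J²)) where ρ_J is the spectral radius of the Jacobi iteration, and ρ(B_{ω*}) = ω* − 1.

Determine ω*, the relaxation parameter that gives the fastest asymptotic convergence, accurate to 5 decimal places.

[ρ_J] n=93: ρ(B_J) = cos(π/(n+1)) = cos(π/94) = 0.99944.
√(1−ρ_J²) simplifies to sin(π/94) = 0.033415.
ω* = 2/(1 + 0.033415) = 2/1.033415 = 1.93533.
Hence ρ(B_{ω*}) = 1.93533 − 1 = 0.93533.

ω* = 1.93533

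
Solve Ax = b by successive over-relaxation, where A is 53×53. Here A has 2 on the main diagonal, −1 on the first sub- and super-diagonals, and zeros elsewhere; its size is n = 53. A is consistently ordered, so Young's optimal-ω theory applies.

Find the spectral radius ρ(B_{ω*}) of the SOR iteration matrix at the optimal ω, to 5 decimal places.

ρ_SOR = 0.89010

B_J for the 53×53 system has eigenvalues cos(kπ/54); ρ_J = cos(π/54) = 0.99831.
1 − cos²(π/54) = sin²(π/54) ⇒ √(1−ρ_J²) = sin(π/54) = 0.058145.
Young: ω* = 2/(1+√(1−ρ_J²)) = 2/(1+0.058145) = 2/1.058145 = 1.89010.
At ω = 1.89010 every |λ(B_ω)| = ω−1, so ρ_SOR = 0.89010.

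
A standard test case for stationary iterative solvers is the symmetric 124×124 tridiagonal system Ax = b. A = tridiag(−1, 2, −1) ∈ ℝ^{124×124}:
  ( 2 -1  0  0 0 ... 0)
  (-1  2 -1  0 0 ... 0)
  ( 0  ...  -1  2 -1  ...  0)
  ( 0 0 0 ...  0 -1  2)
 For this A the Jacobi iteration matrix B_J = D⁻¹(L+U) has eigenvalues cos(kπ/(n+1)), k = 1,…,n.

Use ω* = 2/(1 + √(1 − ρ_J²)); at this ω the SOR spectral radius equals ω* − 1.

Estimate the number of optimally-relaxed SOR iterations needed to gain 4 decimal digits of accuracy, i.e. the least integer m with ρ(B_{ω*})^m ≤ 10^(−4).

m = 184

n=124: λ(B_J) = 1 − λ(A)/2 = cos(kπ/125); k=1 gives ρ_J = 0.9996842.
root = sin(π/125) = 0.0251301  (since 1−cos² = sin²).
ω* = 2/(1 + 0.0251301) = 2/1.0251301 = 1.9509719.
ρ_SOR = ω* − 1 = 1.9509719 − 1 = 0.9509719.
4·ln10 = 9.21034; −ln(0.9509719) = 0.0502708; m = ⌈9.21034/0.0502708⌉ = ⌈183.215⌉ = 184.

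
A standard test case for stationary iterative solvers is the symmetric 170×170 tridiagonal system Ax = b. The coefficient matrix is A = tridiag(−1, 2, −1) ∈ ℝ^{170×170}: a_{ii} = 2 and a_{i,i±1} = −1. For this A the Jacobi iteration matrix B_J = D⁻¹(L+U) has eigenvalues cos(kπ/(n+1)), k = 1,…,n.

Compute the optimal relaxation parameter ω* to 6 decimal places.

spectrum of D⁻¹(L+U) = {cos(kπ/171) : 1≤k≤170}; ρ_J = cos(π/171) = 0.999831.
1 − cos²(π/171) = sin²(π/171) ⇒ √(1−ρ_J²) = sin(π/171) = 0.0183709.
ω* = 2/(1+0.0183709) = 1.963921
ρ_SOR = ω* − 1 ≈ 0.963921.

ω* = 1.963921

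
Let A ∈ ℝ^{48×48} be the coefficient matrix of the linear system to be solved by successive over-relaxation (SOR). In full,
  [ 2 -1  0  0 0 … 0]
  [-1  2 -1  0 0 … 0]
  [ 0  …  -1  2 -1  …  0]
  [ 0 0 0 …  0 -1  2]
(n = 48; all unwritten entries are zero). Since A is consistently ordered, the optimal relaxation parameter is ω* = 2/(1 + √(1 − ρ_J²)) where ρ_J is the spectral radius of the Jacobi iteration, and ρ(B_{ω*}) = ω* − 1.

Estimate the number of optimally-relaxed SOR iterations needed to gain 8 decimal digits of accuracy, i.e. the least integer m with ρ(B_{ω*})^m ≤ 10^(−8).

m = 144

With n=48, ρ(Jacobi) = cos(π/49) = 0.9979454.
√(1−ρ_J²) simplifies to sin(π/49) = 0.0640702.
[ω*] 2 ÷ (1 + 0.0640702) = 2 ÷ 1.0640702 = 1.8795752.
ρ_SOR = ω* − 1 = 1.8795752 − 1 = 0.8795752.
For 8 digits: m = 8·ln10 / (−ln 0.8795752) = 18.4207/0.128316 = 143.557; round up → m = 144.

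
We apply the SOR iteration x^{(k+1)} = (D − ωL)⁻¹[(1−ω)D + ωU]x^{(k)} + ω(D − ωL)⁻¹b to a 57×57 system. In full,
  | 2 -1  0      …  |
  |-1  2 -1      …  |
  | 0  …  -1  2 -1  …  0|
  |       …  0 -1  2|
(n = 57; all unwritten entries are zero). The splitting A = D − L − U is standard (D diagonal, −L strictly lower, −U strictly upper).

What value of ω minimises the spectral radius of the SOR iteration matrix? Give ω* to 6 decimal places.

[ρ_J] n=57: ρ(B_J) = cos(π/(n+1)) = cos(π/58) = 0.998533.
√(1−ρ_J²) = |sin(π/58)| = 0.0541389
Young: ω* = 2/(1+√(1−ρ_J²)) = 2/(1+0.0541389) = 2/1.0541389 = 1.897283.
and ρ(B_{ω*}) = 1.897283 − 1 = 0.897283.

ω* = 1.897283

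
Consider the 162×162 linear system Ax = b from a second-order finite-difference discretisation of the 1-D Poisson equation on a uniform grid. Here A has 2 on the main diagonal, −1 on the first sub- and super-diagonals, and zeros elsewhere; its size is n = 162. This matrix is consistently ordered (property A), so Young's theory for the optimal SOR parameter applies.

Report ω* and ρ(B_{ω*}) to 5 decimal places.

[ρ_J] n=162: ρ(B_J) = cos(π/(n+1)) = cos(π/163) = 0.99981.
√(1−ρ_J²) = |sin(π/163)| = 0.019272
ω* = 2 / (1 + 0.019272) = 2 / 1.019272 ≈ 1.96218.
ρ_SOR = ω* − 1 = 1.96218 − 1 = 0.96218.

ω* = 1.96218, ρ_SOR = 0.96218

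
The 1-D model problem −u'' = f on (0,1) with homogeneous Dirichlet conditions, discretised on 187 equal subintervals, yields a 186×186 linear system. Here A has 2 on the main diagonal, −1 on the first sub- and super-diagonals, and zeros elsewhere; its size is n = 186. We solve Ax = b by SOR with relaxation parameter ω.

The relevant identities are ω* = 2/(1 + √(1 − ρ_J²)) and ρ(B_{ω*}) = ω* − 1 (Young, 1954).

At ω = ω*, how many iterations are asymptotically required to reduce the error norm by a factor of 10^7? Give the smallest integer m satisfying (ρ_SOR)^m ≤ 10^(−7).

m = 480

spectrum of D⁻¹(L+U) = {cos(kπ/187) : 1≤k≤186}; ρ_J = cos(π/187) = 0.9998589.
root = sin(π/187) = 0.0167992  (since 1−cos² = sin²).
ω* = 2/(1 + 0.0167992) = 2/1.0167992 = 1.9669567.
[ρ_SOR] ω* − 1 = 0.9669567.
7·ln10 = 16.1181; −ln(0.9669567) = 0.0336016; m = ⌈16.1181/0.0336016⌉ = ⌈479.683⌉ = 480.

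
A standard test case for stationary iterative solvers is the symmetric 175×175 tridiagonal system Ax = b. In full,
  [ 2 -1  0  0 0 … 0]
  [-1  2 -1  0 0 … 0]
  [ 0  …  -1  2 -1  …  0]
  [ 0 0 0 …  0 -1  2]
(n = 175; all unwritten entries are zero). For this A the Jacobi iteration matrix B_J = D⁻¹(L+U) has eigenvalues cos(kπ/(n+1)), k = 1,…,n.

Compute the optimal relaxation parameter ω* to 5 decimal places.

n=175: λ(B_J) = 1 − λ(A)/2 = cos(kπ/176); k=1 gives ρ_J = 0.99984.
√(1−ρ_J²) simplifies to sin(π/176) = 0.017849.
ω* = 2 / (1 + 0.017849) = 2 / 1.017849 ≈ 1.96493.
At ω = 1.96493 every |λ(B_ω)| = ω−1, so ρ_SOR = 0.96493.

ω* = 1.96493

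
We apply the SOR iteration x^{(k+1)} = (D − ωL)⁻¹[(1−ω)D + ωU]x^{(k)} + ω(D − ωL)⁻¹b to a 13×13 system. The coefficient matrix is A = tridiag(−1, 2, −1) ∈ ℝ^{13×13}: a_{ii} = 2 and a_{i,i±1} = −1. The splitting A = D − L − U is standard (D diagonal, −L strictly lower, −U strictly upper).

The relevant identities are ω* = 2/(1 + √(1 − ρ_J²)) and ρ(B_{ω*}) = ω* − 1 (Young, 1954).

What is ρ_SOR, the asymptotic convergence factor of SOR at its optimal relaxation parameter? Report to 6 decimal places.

ρ_J = max_k |cos(kπ/14)| = cos(π/14) = 0.974928
√(1−ρ_J²) simplifies to sin(π/14) = 0.2225209.
Then 2/(1+√(1−ρ_J²)) = 2/(1+0.2225209); ω* = 2/1.2225209 = 1.635964.
and ρ(B_{ω*}) = 1.635964 − 1 = 0.635964.

ρ_SOR = 0.635964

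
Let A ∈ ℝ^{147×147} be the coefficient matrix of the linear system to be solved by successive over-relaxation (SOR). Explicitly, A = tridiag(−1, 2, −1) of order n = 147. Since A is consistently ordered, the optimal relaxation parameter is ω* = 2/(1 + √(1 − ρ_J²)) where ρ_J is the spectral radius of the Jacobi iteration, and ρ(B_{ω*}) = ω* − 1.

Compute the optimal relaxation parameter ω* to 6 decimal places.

ω* = 1.958432

With n=147, ρ(Jacobi) = cos(π/148) = 0.999775.
1 − cos²(π/148) = sin²(π/148) ⇒ √(1−ρ_J²) = sin(π/148) = 0.0212254.
So ω* = 2/1.0212254 = 1.958432 (Young).
Hence ρ(B_{ω*}) = 1.958432 − 1 = 0.958432.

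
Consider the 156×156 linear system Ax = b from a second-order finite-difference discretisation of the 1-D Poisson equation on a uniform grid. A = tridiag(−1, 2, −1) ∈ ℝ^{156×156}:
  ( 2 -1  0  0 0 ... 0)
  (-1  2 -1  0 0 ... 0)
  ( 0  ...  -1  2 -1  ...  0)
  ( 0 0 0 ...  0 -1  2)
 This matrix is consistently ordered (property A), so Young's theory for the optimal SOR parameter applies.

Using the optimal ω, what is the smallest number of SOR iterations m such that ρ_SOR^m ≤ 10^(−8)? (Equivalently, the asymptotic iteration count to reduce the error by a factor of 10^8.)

m = 461

With n=156, ρ(Jacobi) = cos(π/157) = 0.9997998.
√(1−ρ_J²) simplifies to sin(π/157) = 0.0200088.
Then 2/(1+√(1−ρ_J²)) = 2/(1+0.0200088); ω* = 2/1.0200088 = 1.9607674.
ρ_SOR = ω* − 1 ≈ 0.9607674.
ρ_SOR^m ≤ 10^(−8) ⇔ m ≥ 8·ln10/(−ln 0.9607674) = 18.4207/0.0400229 = 460.254; m = ⌈460.254⌉ = 461.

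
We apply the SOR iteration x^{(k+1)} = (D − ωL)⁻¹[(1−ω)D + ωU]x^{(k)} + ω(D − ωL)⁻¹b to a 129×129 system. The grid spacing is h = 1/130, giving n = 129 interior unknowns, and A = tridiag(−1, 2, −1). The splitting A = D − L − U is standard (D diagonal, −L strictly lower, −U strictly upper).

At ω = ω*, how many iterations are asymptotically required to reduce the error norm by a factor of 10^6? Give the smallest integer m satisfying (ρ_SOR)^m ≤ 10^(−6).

n=129: λ(B_J) = 1 − λ(A)/2 = cos(kπ/130); k=1 gives ρ_J = 0.9997080.
1 − cos²(π/130) = sin²(π/130) ⇒ √(1−ρ_J²) = sin(π/130) = 0.0241637.
So ω* = 2/1.0241637 = 1.9528128 (Young).
ρ_SOR = ω* − 1 ≈ 0.9528128.
ρ_SOR^m ≤ 10^(−6) ⇔ m ≥ 6·ln10/(−ln 0.9528128) = 13.8155/0.0483368 = 285.817; m = ⌈285.817⌉ = 286.

m = 286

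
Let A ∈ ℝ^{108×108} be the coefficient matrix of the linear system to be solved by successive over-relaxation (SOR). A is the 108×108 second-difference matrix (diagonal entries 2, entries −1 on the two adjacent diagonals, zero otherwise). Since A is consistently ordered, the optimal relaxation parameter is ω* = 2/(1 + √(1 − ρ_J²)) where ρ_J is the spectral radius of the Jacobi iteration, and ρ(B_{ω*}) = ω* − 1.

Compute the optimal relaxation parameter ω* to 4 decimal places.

ω* = 1.9440

With n=108, ρ(Jacobi) = cos(π/109) = 0.9996.
1 − cos²(π/109) = sin²(π/109) ⇒ √(1−ρ_J²) = sin(π/109) = 0.02882.
ω* = 2/(1 + 0.02882) = 2/1.02882 = 1.9440.
[ρ_SOR] ω* − 1 = 0.9440.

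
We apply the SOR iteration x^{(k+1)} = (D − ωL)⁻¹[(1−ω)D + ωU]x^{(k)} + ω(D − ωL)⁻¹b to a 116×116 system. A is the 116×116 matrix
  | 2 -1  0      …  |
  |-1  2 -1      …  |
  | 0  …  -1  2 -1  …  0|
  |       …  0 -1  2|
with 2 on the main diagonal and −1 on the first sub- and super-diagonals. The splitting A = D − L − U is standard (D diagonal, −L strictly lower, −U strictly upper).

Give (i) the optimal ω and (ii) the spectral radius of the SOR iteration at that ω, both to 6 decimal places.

ω* = 1.947708, ρ_SOR = 0.947708

B_J for the 116×116 system has eigenvalues cos(kπ/117); ρ_J = cos(π/117) = 0.999640.
√(1−ρ_J²) simplifies to sin(π/117) = 0.0268480.
ω* = 2 / (1 + 0.0268480) = 2 / 1.0268480 ≈ 1.947708.
Hence ρ(B_{ω*}) = 1.947708 − 1 = 0.947708.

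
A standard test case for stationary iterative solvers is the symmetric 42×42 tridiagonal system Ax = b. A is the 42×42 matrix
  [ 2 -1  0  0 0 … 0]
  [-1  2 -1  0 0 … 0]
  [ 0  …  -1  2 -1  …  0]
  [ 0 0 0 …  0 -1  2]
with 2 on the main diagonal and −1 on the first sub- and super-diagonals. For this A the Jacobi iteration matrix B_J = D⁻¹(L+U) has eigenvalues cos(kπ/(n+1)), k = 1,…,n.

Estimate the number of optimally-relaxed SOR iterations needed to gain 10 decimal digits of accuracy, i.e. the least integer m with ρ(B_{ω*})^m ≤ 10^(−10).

[ρ_J] n=42: ρ(B_J) = cos(π/(n+1)) = cos(π/43) = 0.9973323.
√(1−ρ_J²) simplifies to sin(π/43) = 0.0729953.
Young: ω* = 2/(1+√(1−ρ_J²)) = 2/(1+0.0729953) = 2/1.0729953 = 1.8639411.
[ρ_SOR] ω* − 1 = 0.8639411.
ρ_SOR^m ≤ 10^(−10) ⇔ m ≥ 10·ln10/(−ln 0.8639411) = 23.0259/0.146251 = 157.441; m = ⌈157.441⌉ = 158.

m = 158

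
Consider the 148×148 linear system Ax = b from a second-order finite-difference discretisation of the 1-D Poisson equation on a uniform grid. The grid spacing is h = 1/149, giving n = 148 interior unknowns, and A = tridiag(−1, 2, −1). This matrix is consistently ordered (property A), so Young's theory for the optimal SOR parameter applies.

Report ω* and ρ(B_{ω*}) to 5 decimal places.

ω* = 1.95870, ρ_SOR = 0.95870

[ρ_J] n=148: ρ(B_J) = cos(π/(n+1)) = cos(π/149) = 0.99978.
√(1−ρ_J²) = |sin(π/149)| = 0.021083
ω* = 2/(1 + 0.021083) = 2/1.021083 = 1.95870.
ρ_SOR = ω* − 1 ≈ 0.95870.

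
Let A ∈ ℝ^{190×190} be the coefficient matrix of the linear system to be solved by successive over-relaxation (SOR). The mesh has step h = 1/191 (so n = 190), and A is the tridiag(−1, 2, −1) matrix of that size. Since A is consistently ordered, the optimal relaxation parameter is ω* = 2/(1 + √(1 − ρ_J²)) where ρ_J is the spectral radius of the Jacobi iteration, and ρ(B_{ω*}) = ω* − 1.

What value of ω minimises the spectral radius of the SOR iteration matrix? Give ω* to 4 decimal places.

ω* = 1.9676

[ρ_J] n=190: ρ(B_J) = cos(π/(n+1)) = cos(π/191) = 0.9999.
√(1−ρ_J²) simplifies to sin(π/191) = 0.01645.
ω* = 2/(1 + 0.01645) = 2/1.01645 = 1.9676.
ρ_SOR = ω* − 1 = 1.9676 − 1 = 0.9676.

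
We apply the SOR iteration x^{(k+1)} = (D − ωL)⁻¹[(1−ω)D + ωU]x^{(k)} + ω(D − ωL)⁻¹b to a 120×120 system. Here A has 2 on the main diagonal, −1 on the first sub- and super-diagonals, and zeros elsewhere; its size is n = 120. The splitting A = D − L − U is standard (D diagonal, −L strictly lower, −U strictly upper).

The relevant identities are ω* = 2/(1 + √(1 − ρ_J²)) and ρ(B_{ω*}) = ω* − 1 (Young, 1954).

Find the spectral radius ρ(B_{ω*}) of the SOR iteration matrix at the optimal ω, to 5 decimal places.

ρ_SOR = 0.94939

½·tridiag(1,0,1) at n=120: λ_k = cos(kπ/121); max |λ| at k=1 ⇒ ρ_J = cos(π/121) ≈ 0.99966.
√(1−ρ_J²) = |sin(π/121)| = 0.025961
ω* = 2/(1+0.025961) = 1.94939
and ρ(B_{ω*}) = 1.94939 − 1 = 0.94939.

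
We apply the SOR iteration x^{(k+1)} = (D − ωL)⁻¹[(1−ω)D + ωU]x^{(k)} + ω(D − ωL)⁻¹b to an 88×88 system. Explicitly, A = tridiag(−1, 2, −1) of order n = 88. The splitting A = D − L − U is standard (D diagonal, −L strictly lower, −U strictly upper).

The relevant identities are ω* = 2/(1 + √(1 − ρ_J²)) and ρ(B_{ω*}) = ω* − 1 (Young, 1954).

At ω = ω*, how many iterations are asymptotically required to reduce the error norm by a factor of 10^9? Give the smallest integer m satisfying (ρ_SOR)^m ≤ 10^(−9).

m = 294

B_J for the 88×88 system has eigenvalues cos(kπ/89); ρ_J = cos(π/89) = 0.9993771.
√(1−ρ_J²) = |sin(π/89)| = 0.0352915
Young: ω* = 2/(1+√(1−ρ_J²)) = 2/(1+0.0352915) = 2/1.0352915 = 1.9318231.
ρ_SOR = ω* − 1 ≈ 0.9318231.
Need (0.9318231)^m ≤ 10^(−9): m ≥ 9·ln10/|ln 0.9318231| = 20.7233/0.0706123 = 293.480 ⇒ m = 294.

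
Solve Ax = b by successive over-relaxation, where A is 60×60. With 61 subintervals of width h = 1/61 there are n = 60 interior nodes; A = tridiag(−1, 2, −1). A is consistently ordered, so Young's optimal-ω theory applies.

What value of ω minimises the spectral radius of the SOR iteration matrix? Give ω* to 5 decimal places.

ω* = 1.90208

½·tridiag(1,0,1) at n=60: λ_k = cos(kπ/61); max |λ| at k=1 ⇒ ρ_J = cos(π/61) ≈ 0.99867.
√(1 − cos²(π/61)) = sin(π/61) ≈ 0.051479.
[ω*] 2 ÷ (1 + 0.051479) = 2 ÷ 1.051479 = 1.90208.
Hence ρ(B_{ω*}) = 1.90208 − 1 = 0.90208.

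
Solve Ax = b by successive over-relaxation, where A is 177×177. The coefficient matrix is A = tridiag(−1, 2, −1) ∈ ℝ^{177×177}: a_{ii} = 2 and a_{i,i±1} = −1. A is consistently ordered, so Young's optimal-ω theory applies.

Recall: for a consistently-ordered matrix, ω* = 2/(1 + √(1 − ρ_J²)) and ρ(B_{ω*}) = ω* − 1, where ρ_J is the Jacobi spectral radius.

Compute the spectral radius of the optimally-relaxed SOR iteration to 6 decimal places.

With n=177, ρ(Jacobi) = cos(π/178) = 0.999844.
root = sin(π/178) = 0.0176485  (since 1−cos² = sin²).
ω* = 2 / (1 + 0.0176485) = 2 / 1.0176485 ≈ 1.965315.
[ρ_SOR] ω* − 1 = 0.965315.

ρ_SOR = 0.965315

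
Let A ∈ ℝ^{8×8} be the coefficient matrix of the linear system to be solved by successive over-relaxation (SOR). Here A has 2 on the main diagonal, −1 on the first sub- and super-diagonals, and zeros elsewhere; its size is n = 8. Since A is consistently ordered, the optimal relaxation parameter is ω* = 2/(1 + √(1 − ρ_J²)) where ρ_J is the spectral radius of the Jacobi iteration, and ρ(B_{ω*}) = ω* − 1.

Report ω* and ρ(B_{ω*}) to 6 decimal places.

spectrum of D⁻¹(L+U) = {cos(kπ/9) : 1≤k≤8}; ρ_J = cos(π/9) = 0.939693.
√(1 − cos²(π/9)) = sin(π/9) ≈ 0.3420201.
[ω*] 2 ÷ (1 + 0.3420201) = 2 ÷ 1.3420201 = 1.490291.
ρ_SOR = ω* − 1 ≈ 0.490291.

ω* = 1.490291, ρ_SOR = 0.490291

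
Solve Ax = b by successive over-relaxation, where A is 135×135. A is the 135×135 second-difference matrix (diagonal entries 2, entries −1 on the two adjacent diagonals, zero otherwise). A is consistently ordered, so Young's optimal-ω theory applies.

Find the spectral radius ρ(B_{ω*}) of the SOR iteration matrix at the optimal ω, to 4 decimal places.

n=135: λ(B_J) = 1 − λ(A)/2 = cos(kπ/136); k=1 gives ρ_J = 0.9997.
√(1−ρ_J²) simplifies to sin(π/136) = 0.02310.
ω* = 2 / (1 + 0.02310) = 2 / 1.02310 ≈ 1.9548.
[ρ_SOR] ω* − 1 = 0.9548.

ρ_SOR = 0.9548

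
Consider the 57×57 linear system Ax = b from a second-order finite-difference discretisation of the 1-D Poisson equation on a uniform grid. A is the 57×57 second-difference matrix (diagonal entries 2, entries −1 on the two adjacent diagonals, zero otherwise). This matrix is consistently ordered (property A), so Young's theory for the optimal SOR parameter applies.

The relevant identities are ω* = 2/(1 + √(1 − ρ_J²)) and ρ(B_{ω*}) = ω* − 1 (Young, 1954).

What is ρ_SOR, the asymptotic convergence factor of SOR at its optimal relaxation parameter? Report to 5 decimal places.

[ρ_J] n=57: ρ(B_J) = cos(π/(n+1)) = cos(π/58) = 0.99853.
√(1−ρ_J²) = |sin(π/58)| = 0.054139
ω* = 2 / (1 + 0.054139) = 2 / 1.054139 ≈ 1.89728.
and ρ(B_{ω*}) = 1.89728 − 1 = 0.89728.

ρ_SOR = 0.89728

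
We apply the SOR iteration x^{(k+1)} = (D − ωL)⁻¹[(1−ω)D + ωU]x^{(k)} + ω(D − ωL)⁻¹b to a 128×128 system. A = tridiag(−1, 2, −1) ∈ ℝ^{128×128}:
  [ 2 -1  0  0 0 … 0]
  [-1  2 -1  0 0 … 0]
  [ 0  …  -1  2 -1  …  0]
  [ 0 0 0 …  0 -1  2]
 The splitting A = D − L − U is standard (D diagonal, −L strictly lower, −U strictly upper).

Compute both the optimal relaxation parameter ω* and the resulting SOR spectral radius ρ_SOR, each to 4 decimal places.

½·tridiag(1,0,1) at n=128: λ_k = cos(kπ/129); max |λ| at k=1 ⇒ ρ_J = cos(π/129) ≈ 0.9997.
√(1−ρ_J²) simplifies to sin(π/129) = 0.02435.
Young: ω* = 2/(1+√(1−ρ_J²)) = 2/(1+0.02435) = 2/1.02435 = 1.9525.
Hence ρ(B_{ω*}) = 1.9525 − 1 = 0.9525.

ω* = 1.9525, ρ_SOR = 0.9525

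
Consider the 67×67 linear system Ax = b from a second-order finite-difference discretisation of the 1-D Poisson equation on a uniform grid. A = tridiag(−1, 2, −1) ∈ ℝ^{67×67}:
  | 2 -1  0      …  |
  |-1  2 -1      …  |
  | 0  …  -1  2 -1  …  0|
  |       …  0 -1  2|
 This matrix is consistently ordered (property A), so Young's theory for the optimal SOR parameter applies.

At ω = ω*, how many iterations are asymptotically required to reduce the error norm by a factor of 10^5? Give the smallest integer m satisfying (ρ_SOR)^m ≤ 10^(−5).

m = 125

½·tridiag(1,0,1) at n=67: λ_k = cos(kπ/68); max |λ| at k=1 ⇒ ρ_J = cos(π/68) ≈ 0.9989330.
√(1 − cos²(π/68)) = sin(π/68) ≈ 0.0461835.
Young: ω* = 2/(1+√(1−ρ_J²)) = 2/(1+0.0461835) = 2/1.0461835 = 1.9117105.
ρ_SOR = ω* − 1 ≈ 0.9117105.
(0.9117105)^m ≤ 10^{−5}  ⇒  m·ln(0.9117105) ≤ −5·ln10  ⇒  m ≥ 124.554  ⇒  m = 125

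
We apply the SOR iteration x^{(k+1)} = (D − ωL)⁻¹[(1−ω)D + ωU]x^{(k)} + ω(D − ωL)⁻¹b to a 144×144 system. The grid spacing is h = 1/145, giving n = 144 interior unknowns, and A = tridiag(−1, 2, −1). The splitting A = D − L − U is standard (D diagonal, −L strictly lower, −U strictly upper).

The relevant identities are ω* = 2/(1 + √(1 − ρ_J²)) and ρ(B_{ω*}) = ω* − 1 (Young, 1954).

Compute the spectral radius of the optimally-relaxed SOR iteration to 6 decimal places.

ρ_SOR = 0.957590

n=144: λ(B_J) = 1 − λ(A)/2 = cos(kπ/145); k=1 gives ρ_J = 0.999765.
1 − cos²(π/145) = sin²(π/145) ⇒ √(1−ρ_J²) = sin(π/145) = 0.0216645.
So ω* = 2/1.0216645 = 1.957590 (Young).
[ρ_SOR] ω* − 1 = 0.957590.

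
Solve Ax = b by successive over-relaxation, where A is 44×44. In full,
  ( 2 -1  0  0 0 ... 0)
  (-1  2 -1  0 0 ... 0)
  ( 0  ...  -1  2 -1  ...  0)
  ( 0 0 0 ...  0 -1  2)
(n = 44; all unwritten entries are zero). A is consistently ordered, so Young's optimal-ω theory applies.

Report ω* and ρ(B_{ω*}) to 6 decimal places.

ω* = 1.869584, ρ_SOR = 0.869584

[ρ_J] n=44: ρ(B_J) = cos(π/(n+1)) = cos(π/45) = 0.997564.
root = sin(π/45) = 0.0697565  (since 1−cos² = sin²).
Young: ω* = 2/(1+√(1−ρ_J²)) = 2/(1+0.0697565) = 2/1.0697565 = 1.869584.
ρ_SOR = ω* − 1 = 1.869584 − 1 = 0.869584.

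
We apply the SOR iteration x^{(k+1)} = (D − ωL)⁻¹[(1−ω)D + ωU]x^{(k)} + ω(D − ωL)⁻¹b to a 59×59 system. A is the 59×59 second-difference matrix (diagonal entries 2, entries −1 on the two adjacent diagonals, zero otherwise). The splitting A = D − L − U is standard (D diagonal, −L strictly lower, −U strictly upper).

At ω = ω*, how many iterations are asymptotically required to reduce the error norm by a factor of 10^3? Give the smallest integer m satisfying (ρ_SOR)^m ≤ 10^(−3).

spectrum of D⁻¹(L+U) = {cos(kπ/60) : 1≤k≤59}; ρ_J = cos(π/60) = 0.9986295.
√(1−ρ_J²) = |sin(π/60)| = 0.0523360
[ω*] 2 ÷ (1 + 0.0523360) = 2 ÷ 1.0523360 = 1.9005337.
and ρ(B_{ω*}) = 1.9005337 − 1 = 0.9005337.
m ≥ 3·ln10 / (−ln 0.9005337) = 65.934; smallest integer m = 66.

m = 66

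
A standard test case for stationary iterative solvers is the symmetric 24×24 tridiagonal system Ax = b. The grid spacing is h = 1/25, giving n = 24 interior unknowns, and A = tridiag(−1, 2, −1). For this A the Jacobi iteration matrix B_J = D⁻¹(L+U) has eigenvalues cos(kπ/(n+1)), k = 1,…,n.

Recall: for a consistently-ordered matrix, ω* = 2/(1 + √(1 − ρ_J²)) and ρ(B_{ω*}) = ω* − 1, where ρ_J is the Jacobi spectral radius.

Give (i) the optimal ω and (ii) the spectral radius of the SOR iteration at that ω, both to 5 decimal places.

ω* = 1.77725, ρ_SOR = 0.77725

spectrum of D⁻¹(L+U) = {cos(kπ/25) : 1≤k≤24}; ρ_J = cos(π/25) = 0.99211.
1 − cos²(π/25) = sin²(π/25) ⇒ √(1−ρ_J²) = sin(π/25) = 0.125333.
ω* = 2 / (1 + 0.125333) = 2 / 1.125333 ≈ 1.77725.
ρ_SOR = ω* − 1 = 1.77725 − 1 = 0.77725.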